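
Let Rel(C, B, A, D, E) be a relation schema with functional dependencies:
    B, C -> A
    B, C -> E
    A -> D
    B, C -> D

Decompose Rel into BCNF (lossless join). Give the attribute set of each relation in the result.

Candidate key of the original relation: {B, C}.
{A, B, C, D, E}: {A} determines {A, D} here but is not a superkey — split on A -> D, giving {A, D} and {A, B, C, E}.
{A, D} is in BCNF.
{A, B, C, E} is in BCNF.

{A, B, C, E}; {A, D}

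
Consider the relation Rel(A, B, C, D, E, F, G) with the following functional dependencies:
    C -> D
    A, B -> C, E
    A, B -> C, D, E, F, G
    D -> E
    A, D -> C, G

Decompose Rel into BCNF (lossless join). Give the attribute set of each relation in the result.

Candidate key of the original relation: {A, B}.
In {A, B, C, D, E, F, G}, {C} is not a superkey ({C}⁺ restricted to this set is {C, D, E}), so split on C -> D, E into {C, D, E} and {A, B, C, F, G}.
In {C, D, E}, {D} is not a superkey ({D}⁺ restricted to this set is {D, E}), so split on D -> E into {D, E} and {C, D}.
{D, E} is in BCNF.
{C, D} is in BCNF.
In {A, B, C, F, G}, {A, C} is not a superkey ({A, C}⁺ restricted to this set is {A, C, G}), so split on A, C -> G into {A, C, G} and {A, B, C, F}.
{A, C, G} is in BCNF.
{A, B, C, F} is in BCNF.

{A, B, C, F}; {A, C, G}; {C, D}; {D, E}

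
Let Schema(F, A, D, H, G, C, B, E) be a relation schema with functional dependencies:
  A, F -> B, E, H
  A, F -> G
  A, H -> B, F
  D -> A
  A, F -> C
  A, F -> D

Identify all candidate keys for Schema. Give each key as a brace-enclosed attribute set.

{A, F}⁺ = {A, B, C, D, E, F, G, H} — all of the relation — so {A, F} is a candidate key.
{A, H}⁺ = {A, B, C, D, E, F, G, H} — all of the relation — so {A, H} is a candidate key.
{D, F}⁺ = {A, B, C, D, E, F, G, H} — all of the relation — so {D, F} is a candidate key.
{D, H}⁺ = {A, B, C, D, E, F, G, H} — all of the relation — so {D, H} is a candidate key.
Any other superkey properly contains one of these, so there are no further candidate keys.

{A, F}, {A, H}, {D, F}, {D, H}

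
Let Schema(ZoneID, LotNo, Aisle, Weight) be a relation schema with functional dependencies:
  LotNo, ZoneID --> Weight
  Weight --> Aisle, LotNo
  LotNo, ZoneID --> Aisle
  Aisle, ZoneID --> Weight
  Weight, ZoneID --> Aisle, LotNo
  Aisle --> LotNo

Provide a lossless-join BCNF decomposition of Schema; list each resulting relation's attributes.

Candidate keys of the original relation: {Aisle, ZoneID}, {LotNo, ZoneID}, {Weight, ZoneID}.
In {Aisle, LotNo, Weight, ZoneID}, {Weight} is not a superkey ({Weight}⁺ restricted to this set is {Aisle, LotNo, Weight}), so split on Weight --> Aisle, LotNo into {Aisle, LotNo, Weight} and {Weight, ZoneID}.
In {Aisle, LotNo, Weight}, {Aisle} is not a superkey ({Aisle}⁺ restricted to this set is {Aisle, LotNo}), so split on Aisle --> LotNo into {Aisle, LotNo} and {Aisle, Weight}.
{Aisle, LotNo} is in BCNF.
{Aisle, Weight} is in BCNF.
{Weight, ZoneID} is in BCNF.

{Aisle, LotNo}; {Aisle, Weight}; {Weight, ZoneID}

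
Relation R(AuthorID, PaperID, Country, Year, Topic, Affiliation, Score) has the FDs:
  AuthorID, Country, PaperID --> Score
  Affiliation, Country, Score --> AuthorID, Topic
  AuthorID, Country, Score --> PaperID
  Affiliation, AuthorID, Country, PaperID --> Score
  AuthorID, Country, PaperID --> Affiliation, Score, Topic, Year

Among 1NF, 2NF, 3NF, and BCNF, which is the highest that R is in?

Candidate keys: {Affiliation, Country, Score}, {AuthorID, Country, PaperID}, {AuthorID, Country, Score}. Prime attributes: {Affiliation, AuthorID, Country, PaperID, Score}.
The left-hand side of every FD is a superkey, so BCNF is satisfied.

BCNF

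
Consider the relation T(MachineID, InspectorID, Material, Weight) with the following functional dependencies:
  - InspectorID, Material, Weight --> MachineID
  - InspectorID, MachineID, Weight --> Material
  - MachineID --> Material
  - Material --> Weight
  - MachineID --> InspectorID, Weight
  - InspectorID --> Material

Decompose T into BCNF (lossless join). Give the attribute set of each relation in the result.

{InspectorID, MachineID, Material}; {Material, Weight}

Candidate keys of the original relation: {InspectorID}, {MachineID}.
In {InspectorID, MachineID, Material, Weight}, {Material} is not a superkey ({Material}⁺ restricted to this set is {Material, Weight}), so split on Material --> Weight into {Material, Weight} and {InspectorID, MachineID, Material}.
{Material, Weight} is in BCNF.
{InspectorID, MachineID, Material} is in BCNF.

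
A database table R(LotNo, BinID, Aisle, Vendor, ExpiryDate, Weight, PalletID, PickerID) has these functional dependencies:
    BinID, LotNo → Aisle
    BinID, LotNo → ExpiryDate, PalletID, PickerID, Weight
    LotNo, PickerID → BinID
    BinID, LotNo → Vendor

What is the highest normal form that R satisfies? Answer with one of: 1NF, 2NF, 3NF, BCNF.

Candidate keys: {BinID, LotNo}, {LotNo, PickerID}. Prime attributes: {BinID, LotNo, PickerID}.
The left-hand side of every FD is a superkey, so BCNF is satisfied.

BCNF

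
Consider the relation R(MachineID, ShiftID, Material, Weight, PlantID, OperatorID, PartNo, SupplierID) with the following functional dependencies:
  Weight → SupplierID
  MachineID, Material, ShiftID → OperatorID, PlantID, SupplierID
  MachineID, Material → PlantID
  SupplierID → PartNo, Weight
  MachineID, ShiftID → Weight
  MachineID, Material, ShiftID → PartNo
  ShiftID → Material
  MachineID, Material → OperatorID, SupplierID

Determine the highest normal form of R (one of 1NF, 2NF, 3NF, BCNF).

1NF

Candidate key: {MachineID, ShiftID}. Prime attributes: {MachineID, ShiftID}.
Weight → SupplierID breaks BCNF: {Weight}⁺ = {PartNo, SupplierID, Weight}, so {Weight} is not a superkey.
Weight → SupplierID has non-prime {SupplierID} on the right and a non-superkey on the left, so 3NF fails.
Since {ShiftID} ⊂ {MachineID, ShiftID} and {ShiftID}⁺ ⊇ {Material} with {Material} non-prime, there is a partial dependency; 2NF fails.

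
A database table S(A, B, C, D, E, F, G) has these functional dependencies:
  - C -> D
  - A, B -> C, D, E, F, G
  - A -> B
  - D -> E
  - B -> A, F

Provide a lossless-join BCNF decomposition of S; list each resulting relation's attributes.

{A, B, C, F, G}; {C, D}; {D, E}

Candidate keys of the original relation: {A}, {B}.
In {A, B, C, D, E, F, G}, {C} is not a superkey ({C}⁺ restricted to this set is {C, D, E}), so split on C -> D, E into {C, D, E} and {A, B, C, F, G}.
In {C, D, E}, {D} is not a superkey ({D}⁺ restricted to this set is {D, E}), so split on D -> E into {D, E} and {C, D}.
{D, E} has no BCNF violation.
{C, D} has no BCNF violation.
{A, B, C, F, G} has no BCNF violation.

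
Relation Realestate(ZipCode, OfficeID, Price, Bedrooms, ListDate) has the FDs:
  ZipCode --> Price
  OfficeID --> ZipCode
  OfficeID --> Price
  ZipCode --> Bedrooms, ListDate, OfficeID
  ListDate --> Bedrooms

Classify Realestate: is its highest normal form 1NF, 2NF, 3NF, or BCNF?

Candidate keys: {OfficeID}, {ZipCode}. Prime attributes: {OfficeID, ZipCode}.
ListDate --> Bedrooms breaks BCNF: {ListDate}⁺ = {Bedrooms, ListDate}, so {ListDate} is not a superkey.
ListDate --> Bedrooms determines the non-prime attribute {Bedrooms} from a non-superkey — 3NF is violated.
All keys have size 1, which rules out partial dependencies — 2NF is satisfied.

2NF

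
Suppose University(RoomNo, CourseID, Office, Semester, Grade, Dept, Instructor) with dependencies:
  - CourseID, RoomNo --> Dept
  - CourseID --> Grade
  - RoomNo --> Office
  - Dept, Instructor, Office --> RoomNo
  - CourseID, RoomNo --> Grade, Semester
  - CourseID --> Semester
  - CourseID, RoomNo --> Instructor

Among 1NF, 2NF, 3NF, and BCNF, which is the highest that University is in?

1NF

Candidate keys: {CourseID, Dept, Instructor, Office}, {CourseID, RoomNo}. Prime attributes: {CourseID, Dept, Instructor, Office, RoomNo}.
CourseID --> Grade: {CourseID}⁺ = {CourseID, Grade, Semester}, which is not all of the attributes, so the left side is not a superkey — BCNF is violated.
Because {Grade} is non-prime and the left side of CourseID --> Grade is not a superkey, the relation is not in 3NF.
Since {CourseID} ⊂ {CourseID, RoomNo} and {CourseID}⁺ ⊇ {Grade, Semester} with {Grade, Semester} non-prime, there is a partial dependency; 2NF fails.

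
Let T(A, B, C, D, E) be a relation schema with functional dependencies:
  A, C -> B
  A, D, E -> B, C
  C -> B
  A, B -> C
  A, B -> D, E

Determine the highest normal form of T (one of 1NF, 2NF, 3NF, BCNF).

Candidate keys: {A, B}, {A, C}, {A, D, E}. Prime attributes: {A, B, C, D, E}.
C -> B: {C}⁺ = {B, C}, which is not all of the attributes, so the left side is not a superkey — BCNF is violated.
Its right-hand attributes {B} are all prime, as are those of every other non-superkey FD — the relation is in 3NF.

3NF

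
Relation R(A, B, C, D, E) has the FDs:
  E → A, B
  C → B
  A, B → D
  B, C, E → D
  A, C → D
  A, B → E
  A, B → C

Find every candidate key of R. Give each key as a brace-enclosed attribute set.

{A, B}, {A, C}, {E}

{E}⁺ = {A, B, C, D, E} — all of the relation — so {E} is a candidate key.
{A, B}⁺ = {A, B, C, D, E} — all of the relation — so {A, B} is a candidate key.
{A, C}⁺ = {A, B, C, D, E} — all of the relation — so {A, C} is a candidate key.
No proper subset of any of these is a key, and no other minimal superkey exists.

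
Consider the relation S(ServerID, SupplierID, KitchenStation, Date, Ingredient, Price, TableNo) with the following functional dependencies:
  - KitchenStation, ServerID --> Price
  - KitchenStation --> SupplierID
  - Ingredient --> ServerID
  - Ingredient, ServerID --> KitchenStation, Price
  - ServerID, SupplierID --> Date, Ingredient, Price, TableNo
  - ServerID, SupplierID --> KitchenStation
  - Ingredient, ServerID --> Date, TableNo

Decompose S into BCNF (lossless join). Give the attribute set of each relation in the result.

Candidate keys of the original relation: {Ingredient}, {KitchenStation, ServerID}, {ServerID, SupplierID}.
In {Date, Ingredient, KitchenStation, Price, ServerID, SupplierID, TableNo}, {KitchenStation} is not a superkey ({KitchenStation}⁺ restricted to this set is {KitchenStation, SupplierID}), so split on KitchenStation --> SupplierID into {KitchenStation, SupplierID} and {Date, Ingredient, KitchenStation, Price, ServerID, TableNo}.
{KitchenStation, SupplierID} is in BCNF.
{Date, Ingredient, KitchenStation, Price, ServerID, TableNo} is in BCNF.

{Date, Ingredient, KitchenStation, Price, ServerID, TableNo}; {KitchenStation, SupplierID}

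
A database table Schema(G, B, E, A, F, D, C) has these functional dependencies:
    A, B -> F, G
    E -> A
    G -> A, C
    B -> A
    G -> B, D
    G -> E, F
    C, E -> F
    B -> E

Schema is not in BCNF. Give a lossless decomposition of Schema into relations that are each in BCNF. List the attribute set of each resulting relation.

{A, E}; {B, C, D, E, G}; {C, E, F}

Candidate keys of the original relation: {B}, {G}.
In {A, B, C, D, E, F, G}, {E} is not a superkey ({E}⁺ restricted to this set is {A, E}), so split on E -> A into {A, E} and {B, C, D, E, F, G}.
{A, E}: every determinant is a superkey — BCNF.
In {B, C, D, E, F, G}, {C, E} is not a superkey ({C, E}⁺ restricted to this set is {C, E, F}), so split on C, E -> F into {C, E, F} and {B, C, D, E, G}.
{C, E, F}: every determinant is a superkey — BCNF.
{B, C, D, E, G}: every determinant is a superkey — BCNF.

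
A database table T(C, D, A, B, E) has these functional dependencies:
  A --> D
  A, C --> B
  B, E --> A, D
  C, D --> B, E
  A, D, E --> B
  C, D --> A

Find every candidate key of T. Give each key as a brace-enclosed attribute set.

Attributes never on any right-hand side: {C} — every candidate key must contain it.
{A, C} is a candidate key since {A, C}⁺ = {A, B, C, D, E} covers every attribute.
{C, D} is a candidate key since {C, D}⁺ = {A, B, C, D, E} covers every attribute.
{B, C, E} is a candidate key since {B, C, E}⁺ = {A, B, C, D, E} covers every attribute.
No proper subset of any of these is a key, and no other minimal superkey exists.

{A, C}, {B, C, E}, {C, D}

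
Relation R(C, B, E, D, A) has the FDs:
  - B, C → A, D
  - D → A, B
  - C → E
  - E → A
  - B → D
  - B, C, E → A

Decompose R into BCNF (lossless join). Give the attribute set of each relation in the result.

{A, B, D}; {C, D}; {C, E}

Candidate keys of the original relation: {B, C}, {C, D}.
Within {A, B, C, D, E}: {D}⁺ ∩ {A, B, C, D, E} = {A, B, D}, not the whole set, so D → A, B violates BCNF; decompose into {A, B, D} and {C, D, E}.
{A, B, D} has no BCNF violation.
Within {C, D, E}: {C}⁺ ∩ {C, D, E} = {C, E}, not the whole set, so C → E violates BCNF; decompose into {C, E} and {C, D}.
{C, E} has no BCNF violation.
{C, D} has no BCNF violation.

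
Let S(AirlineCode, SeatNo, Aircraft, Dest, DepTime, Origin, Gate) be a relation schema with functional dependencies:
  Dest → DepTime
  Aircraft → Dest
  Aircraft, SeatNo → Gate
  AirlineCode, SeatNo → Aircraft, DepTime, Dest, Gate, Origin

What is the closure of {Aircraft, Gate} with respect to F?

{Aircraft, DepTime, Dest, Gate}

Start with {Aircraft, Gate}.
Aircraft → Dest applies; add {Dest} → now {Aircraft, Dest, Gate}.
Dest → DepTime applies; add {DepTime} → now {Aircraft, DepTime, Dest, Gate}.
No further FD applies.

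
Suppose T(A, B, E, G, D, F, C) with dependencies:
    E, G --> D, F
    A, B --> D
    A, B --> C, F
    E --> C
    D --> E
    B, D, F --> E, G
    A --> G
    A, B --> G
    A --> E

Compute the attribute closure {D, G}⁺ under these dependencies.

{C, D, E, F, G}

Start with {D, G}.
D --> E applies; add {E} → now {D, E, G}.
E, G --> D, F applies; add {F} → now {D, E, F, G}.
E --> C applies; add {C} → now {C, D, E, F, G}.
No further FD applies.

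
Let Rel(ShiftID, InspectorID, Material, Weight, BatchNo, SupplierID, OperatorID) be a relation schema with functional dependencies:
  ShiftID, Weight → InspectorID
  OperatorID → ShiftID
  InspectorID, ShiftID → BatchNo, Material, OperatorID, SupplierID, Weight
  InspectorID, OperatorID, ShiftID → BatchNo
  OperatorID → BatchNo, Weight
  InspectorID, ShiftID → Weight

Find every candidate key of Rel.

{OperatorID} is a candidate key since {OperatorID}⁺ = {BatchNo, InspectorID, Material, OperatorID, ShiftID, SupplierID, Weight} covers every attribute.
{InspectorID, ShiftID} is a candidate key since {InspectorID, ShiftID}⁺ = {BatchNo, InspectorID, Material, OperatorID, ShiftID, SupplierID, Weight} covers every attribute.
{ShiftID, Weight} is a candidate key since {ShiftID, Weight}⁺ = {BatchNo, InspectorID, Material, OperatorID, ShiftID, SupplierID, Weight} covers every attribute.
Any other superkey properly contains one of these, so there are no further candidate keys.

{InspectorID, ShiftID}, {OperatorID}, {ShiftID, Weight}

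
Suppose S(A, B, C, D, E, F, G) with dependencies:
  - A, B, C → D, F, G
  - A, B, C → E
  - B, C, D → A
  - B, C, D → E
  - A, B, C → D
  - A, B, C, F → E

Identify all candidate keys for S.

{B, C} never appear on the right of any FD, so every key must include all of them.
Closure of {A, B, C} is {A, B, C, D, E, F, G}, the whole schema; {A, B, C} is a candidate key.
Closure of {B, C, D} is {A, B, C, D, E, F, G}, the whole schema; {B, C, D} is a candidate key.
Any other superkey properly contains one of these, so there are no further candidate keys.

{A, B, C}, {B, C, D}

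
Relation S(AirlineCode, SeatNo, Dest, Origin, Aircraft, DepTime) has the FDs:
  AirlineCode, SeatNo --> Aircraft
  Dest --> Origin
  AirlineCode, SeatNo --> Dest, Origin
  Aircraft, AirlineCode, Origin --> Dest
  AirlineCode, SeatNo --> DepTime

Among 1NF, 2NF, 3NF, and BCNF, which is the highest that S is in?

Candidate key: {AirlineCode, SeatNo}. Prime attributes: {AirlineCode, SeatNo}.
Dest --> Origin breaks BCNF: {Dest}⁺ = {Dest, Origin}, so {Dest} is not a superkey.
Dest --> Origin has non-prime {Origin} on the right and a non-superkey on the left, so 3NF fails.
No non-prime attribute depends on a proper subset of any candidate key, so 2NF holds.

2NF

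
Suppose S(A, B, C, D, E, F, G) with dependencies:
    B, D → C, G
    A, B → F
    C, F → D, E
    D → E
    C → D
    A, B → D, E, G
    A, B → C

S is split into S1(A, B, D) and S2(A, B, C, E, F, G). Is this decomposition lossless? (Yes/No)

Common attributes: {A, B}; their closure is {A, B, C, D, E, F, G}.
Since S1 ⊆ {A, B, C, D, E, F, G}, the intersection is a superkey of S1; the decomposition is lossless.

Yes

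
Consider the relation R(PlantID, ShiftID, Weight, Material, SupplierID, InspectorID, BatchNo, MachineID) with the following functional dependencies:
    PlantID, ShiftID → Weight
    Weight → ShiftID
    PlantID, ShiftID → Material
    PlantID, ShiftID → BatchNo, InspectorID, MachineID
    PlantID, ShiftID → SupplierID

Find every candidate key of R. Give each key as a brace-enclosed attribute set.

{PlantID, ShiftID}, {PlantID, Weight}

Attributes never on any right-hand side: {PlantID} — every candidate key must contain it.
Closure of {PlantID, ShiftID} is {BatchNo, InspectorID, MachineID, Material, PlantID, ShiftID, SupplierID, Weight}, the whole schema; {PlantID, ShiftID} is a candidate key.
Closure of {PlantID, Weight} is {BatchNo, InspectorID, MachineID, Material, PlantID, ShiftID, SupplierID, Weight}, the whole schema; {PlantID, Weight} is a candidate key.
No proper subset of any of these is a key, and no other minimal superkey exists.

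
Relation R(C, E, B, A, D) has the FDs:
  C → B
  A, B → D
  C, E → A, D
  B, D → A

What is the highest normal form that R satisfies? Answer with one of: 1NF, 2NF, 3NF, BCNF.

1NF

Candidate key: {C, E}. Prime attributes: {C, E}.
For C → B we have {C}⁺ = {B, C}; {C} is not a superkey, so BCNF fails.
Because {B} is non-prime and the left side of C → B is not a superkey, the relation is not in 3NF.
Since {C} ⊂ {C, E} and {C}⁺ ⊇ {B} with {B} non-prime, there is a partial dependency; 2NF fails.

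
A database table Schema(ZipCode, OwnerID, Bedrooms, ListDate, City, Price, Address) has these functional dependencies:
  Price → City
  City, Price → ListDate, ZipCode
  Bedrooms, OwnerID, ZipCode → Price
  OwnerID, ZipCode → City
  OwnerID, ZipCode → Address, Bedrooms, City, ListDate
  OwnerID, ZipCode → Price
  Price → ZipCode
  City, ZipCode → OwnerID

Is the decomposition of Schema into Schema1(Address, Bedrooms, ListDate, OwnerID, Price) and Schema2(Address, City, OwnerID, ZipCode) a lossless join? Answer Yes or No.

The shared attributes are {Address, OwnerID} and {Address, OwnerID}⁺ = {Address, OwnerID}.
Schema1 ⊄ {Address, OwnerID} and Schema2 ⊄ {Address, OwnerID}, so the split is lossy.

No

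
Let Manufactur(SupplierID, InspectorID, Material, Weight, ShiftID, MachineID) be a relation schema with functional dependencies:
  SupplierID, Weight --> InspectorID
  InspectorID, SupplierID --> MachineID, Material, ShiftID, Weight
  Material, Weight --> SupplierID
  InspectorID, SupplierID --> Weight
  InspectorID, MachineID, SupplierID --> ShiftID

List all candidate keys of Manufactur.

{InspectorID, SupplierID}, {Material, Weight}, {SupplierID, Weight}

Closure of {InspectorID, SupplierID} is {InspectorID, MachineID, Material, ShiftID, SupplierID, Weight}, the whole schema; {InspectorID, SupplierID} is a candidate key.
Closure of {Material, Weight} is {InspectorID, MachineID, Material, ShiftID, SupplierID, Weight}, the whole schema; {Material, Weight} is a candidate key.
Closure of {SupplierID, Weight} is {InspectorID, MachineID, Material, ShiftID, SupplierID, Weight}, the whole schema; {SupplierID, Weight} is a candidate key.
No proper subset of any of these is a key, and no other minimal superkey exists.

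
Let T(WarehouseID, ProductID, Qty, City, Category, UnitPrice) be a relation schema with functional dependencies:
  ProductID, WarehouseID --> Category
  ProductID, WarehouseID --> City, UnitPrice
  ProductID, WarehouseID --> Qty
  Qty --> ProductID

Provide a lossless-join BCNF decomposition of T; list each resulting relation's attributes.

{Category, City, Qty, UnitPrice, WarehouseID}; {ProductID, Qty}

Candidate keys of the original relation: {ProductID, WarehouseID}, {Qty, WarehouseID}.
Within {Category, City, ProductID, Qty, UnitPrice, WarehouseID}: {Qty}⁺ ∩ {Category, City, ProductID, Qty, UnitPrice, WarehouseID} = {ProductID, Qty}, not the whole set, so Qty --> ProductID violates BCNF; decompose into {ProductID, Qty} and {Category, City, Qty, UnitPrice, WarehouseID}.
{ProductID, Qty} has no BCNF violation.
{Category, City, Qty, UnitPrice, WarehouseID} has no BCNF violation.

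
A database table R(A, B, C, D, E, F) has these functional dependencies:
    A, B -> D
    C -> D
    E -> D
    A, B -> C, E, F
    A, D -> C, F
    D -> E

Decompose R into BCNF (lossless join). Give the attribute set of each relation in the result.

{A, B, C}; {A, C, F}; {C, E}; {D, E}

Candidate key of the original relation: {A, B}.
Within {A, B, C, D, E, F}: {C}⁺ ∩ {A, B, C, D, E, F} = {C, D, E}, not the whole set, so C -> D, E violates BCNF; decompose into {C, D, E} and {A, B, C, F}.
Within {C, D, E}: {E}⁺ ∩ {C, D, E} = {D, E}, not the whole set, so E -> D violates BCNF; decompose into {D, E} and {C, E}.
{D, E} has no BCNF violation.
{C, E} has no BCNF violation.
Within {A, B, C, F}: {A, C}⁺ ∩ {A, B, C, F} = {A, C, F}, not the whole set, so A, C -> F violates BCNF; decompose into {A, C, F} and {A, B, C}.
{A, C, F} has no BCNF violation.
{A, B, C} has no BCNF violation.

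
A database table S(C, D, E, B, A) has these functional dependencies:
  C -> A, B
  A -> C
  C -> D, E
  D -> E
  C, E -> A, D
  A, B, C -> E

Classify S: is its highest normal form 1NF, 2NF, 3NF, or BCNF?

2NF

Candidate keys: {A}, {C}. Prime attributes: {A, C}.
D -> E: {D}⁺ = {D, E}, which is not all of the attributes, so the left side is not a superkey — BCNF is violated.
D -> E has non-prime {E} on the right and a non-superkey on the left, so 3NF fails.
Every candidate key is a single attribute, so no partial dependency is possible; 2NF holds.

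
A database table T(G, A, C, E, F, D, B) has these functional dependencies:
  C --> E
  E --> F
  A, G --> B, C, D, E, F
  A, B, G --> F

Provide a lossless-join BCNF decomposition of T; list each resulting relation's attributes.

{A, B, C, D, G}; {C, E}; {E, F}

Candidate key of the original relation: {A, G}.
In {A, B, C, D, E, F, G}, {C} is not a superkey ({C}⁺ restricted to this set is {C, E, F}), so split on C --> E, F into {C, E, F} and {A, B, C, D, G}.
In {C, E, F}, {E} is not a superkey ({E}⁺ restricted to this set is {E, F}), so split on E --> F into {E, F} and {C, E}.
{E, F} has no BCNF violation.
{C, E} has no BCNF violation.
{A, B, C, D, G} has no BCNF violation.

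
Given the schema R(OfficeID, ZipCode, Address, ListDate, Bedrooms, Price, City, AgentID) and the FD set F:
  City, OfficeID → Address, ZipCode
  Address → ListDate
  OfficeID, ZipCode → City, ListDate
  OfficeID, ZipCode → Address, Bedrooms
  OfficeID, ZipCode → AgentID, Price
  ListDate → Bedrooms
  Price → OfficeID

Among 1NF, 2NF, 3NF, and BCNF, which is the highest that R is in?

2NF

Candidate keys: {City, OfficeID}, {City, Price}, {OfficeID, ZipCode}, {Price, ZipCode}. Prime attributes: {City, OfficeID, Price, ZipCode}.
Address → ListDate breaks BCNF: {Address}⁺ = {Address, Bedrooms, ListDate}, so {Address} is not a superkey.
Address → ListDate has non-prime {ListDate} on the right and a non-superkey on the left, so 3NF fails.
No non-prime attribute depends on a proper subset of any candidate key, so 2NF holds.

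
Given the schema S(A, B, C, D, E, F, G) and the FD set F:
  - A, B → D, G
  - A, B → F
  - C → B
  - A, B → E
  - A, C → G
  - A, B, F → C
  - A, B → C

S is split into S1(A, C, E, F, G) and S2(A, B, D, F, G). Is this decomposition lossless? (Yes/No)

No

The shared attributes are {A, F, G} and {A, F, G}⁺ = {A, F, G}.
Neither S1 nor S2 is contained in that closure, so the decomposition is lossy.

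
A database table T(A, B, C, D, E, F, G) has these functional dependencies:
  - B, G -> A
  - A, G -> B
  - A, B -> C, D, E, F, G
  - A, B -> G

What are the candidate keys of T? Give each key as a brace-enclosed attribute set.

{A, B}⁺ = {A, B, C, D, E, F, G}, which is every attribute, so {A, B} is a candidate key.
{A, G}⁺ = {A, B, C, D, E, F, G}, which is every attribute, so {A, G} is a candidate key.
{B, G}⁺ = {A, B, C, D, E, F, G}, which is every attribute, so {B, G} is a candidate key.
Any other superkey properly contains one of these, so there are no further candidate keys.

{A, B}, {A, G}, {B, G}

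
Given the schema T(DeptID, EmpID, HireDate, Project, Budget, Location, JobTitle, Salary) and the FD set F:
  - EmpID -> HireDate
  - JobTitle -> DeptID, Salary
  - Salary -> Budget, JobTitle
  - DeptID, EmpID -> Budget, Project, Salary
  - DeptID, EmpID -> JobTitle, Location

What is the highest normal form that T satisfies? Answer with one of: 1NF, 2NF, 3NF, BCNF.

Candidate keys: {DeptID, EmpID}, {EmpID, JobTitle}, {EmpID, Salary}. Prime attributes: {DeptID, EmpID, JobTitle, Salary}.
EmpID -> HireDate breaks BCNF: {EmpID}⁺ = {EmpID, HireDate}, so {EmpID} is not a superkey.
EmpID -> HireDate has non-prime {HireDate} on the right and a non-superkey on the left, so 3NF fails.
The proper key subset {EmpID} of {DeptID, EmpID} determines non-prime {HireDate}, so the relation is not even in 2NF.

1NF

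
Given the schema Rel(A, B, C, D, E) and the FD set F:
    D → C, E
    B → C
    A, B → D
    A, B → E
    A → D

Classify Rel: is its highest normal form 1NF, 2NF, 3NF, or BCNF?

1NF

Candidate key: {A, B}. Prime attributes: {A, B}.
For D → C, E we have {D}⁺ = {C, D, E}; {D} is not a superkey, so BCNF fails.
D → C, E has non-prime {C, E} on the right and a non-superkey on the left, so 3NF fails.
{A} is a proper subset of the key {A, B}, and {A}⁺ contains the non-prime attributes {C, D, E} — a partial dependency, so 2NF is violated.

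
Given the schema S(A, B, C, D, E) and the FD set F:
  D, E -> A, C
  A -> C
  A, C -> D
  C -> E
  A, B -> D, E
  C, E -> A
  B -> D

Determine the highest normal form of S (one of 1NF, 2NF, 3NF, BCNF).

Candidate keys: {A, B}, {B, C}, {B, E}. Prime attributes: {A, B, C, E}.
For D, E -> A, C we have {D, E}⁺ = {A, C, D, E}; {D, E} is not a superkey, so BCNF fails.
A, C -> D determines the non-prime attribute {D} from a non-superkey — 3NF is violated.
Since {A} ⊂ {A, B} and {A}⁺ ⊇ {D} with {D} non-prime, there is a partial dependency; 2NF fails.

1NF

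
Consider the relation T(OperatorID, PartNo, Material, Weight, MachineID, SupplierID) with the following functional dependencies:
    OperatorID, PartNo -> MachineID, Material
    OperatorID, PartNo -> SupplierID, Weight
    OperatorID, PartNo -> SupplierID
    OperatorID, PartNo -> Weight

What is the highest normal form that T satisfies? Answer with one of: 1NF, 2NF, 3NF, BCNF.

BCNF

Candidate key: {OperatorID, PartNo}. Prime attributes: {OperatorID, PartNo}.
Every FD has a superkey on the left, so the relation is in BCNF.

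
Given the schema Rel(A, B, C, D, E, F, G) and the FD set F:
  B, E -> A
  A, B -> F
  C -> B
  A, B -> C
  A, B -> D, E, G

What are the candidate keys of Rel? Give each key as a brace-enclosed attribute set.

Closure of {A, B} is {A, B, C, D, E, F, G}, the whole schema; {A, B} is a candidate key.
Closure of {A, C} is {A, B, C, D, E, F, G}, the whole schema; {A, C} is a candidate key.
Closure of {B, E} is {A, B, C, D, E, F, G}, the whole schema; {B, E} is a candidate key.
Closure of {C, E} is {A, B, C, D, E, F, G}, the whole schema; {C, E} is a candidate key.
These are minimal and exhaustive — every other superkey contains one of them.

{A, B}, {A, C}, {B, E}, {C, E}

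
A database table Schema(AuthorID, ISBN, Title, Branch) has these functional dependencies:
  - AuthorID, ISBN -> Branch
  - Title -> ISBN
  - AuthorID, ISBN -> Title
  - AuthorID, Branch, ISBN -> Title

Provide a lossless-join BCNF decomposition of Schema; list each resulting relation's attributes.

Candidate keys of the original relation: {AuthorID, ISBN}, {AuthorID, Title}.
{AuthorID, Branch, ISBN, Title}: {Title} determines {ISBN, Title} here but is not a superkey — split on Title -> ISBN, giving {ISBN, Title} and {AuthorID, Branch, Title}.
{ISBN, Title}: every determinant is a superkey — BCNF.
{AuthorID, Branch, Title}: every determinant is a superkey — BCNF.

{AuthorID, Branch, Title}; {ISBN, Title}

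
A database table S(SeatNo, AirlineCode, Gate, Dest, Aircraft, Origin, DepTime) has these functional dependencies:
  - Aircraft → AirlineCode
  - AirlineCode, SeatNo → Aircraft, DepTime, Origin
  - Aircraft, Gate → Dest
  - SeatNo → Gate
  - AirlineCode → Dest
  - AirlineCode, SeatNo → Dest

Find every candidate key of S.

{SeatNo} never appears on the right of any FD, so every key must include it.
{Aircraft, SeatNo}⁺ = {Aircraft, AirlineCode, DepTime, Dest, Gate, Origin, SeatNo} — all of the relation — so {Aircraft, SeatNo} is a candidate key.
{AirlineCode, SeatNo}⁺ = {Aircraft, AirlineCode, DepTime, Dest, Gate, Origin, SeatNo} — all of the relation — so {AirlineCode, SeatNo} is a candidate key.
No proper subset of any of these is a key, and no other minimal superkey exists.

{Aircraft, SeatNo}, {AirlineCode, SeatNo}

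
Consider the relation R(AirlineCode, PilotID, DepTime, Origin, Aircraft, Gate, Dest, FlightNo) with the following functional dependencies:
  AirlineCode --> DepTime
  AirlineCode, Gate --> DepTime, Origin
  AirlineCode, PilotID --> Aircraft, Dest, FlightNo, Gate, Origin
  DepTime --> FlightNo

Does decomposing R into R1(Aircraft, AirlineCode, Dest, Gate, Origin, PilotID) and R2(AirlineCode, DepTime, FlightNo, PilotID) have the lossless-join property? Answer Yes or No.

Yes

R1 ∩ R2 = {AirlineCode, PilotID}; its closure under F is {Aircraft, AirlineCode, DepTime, Dest, FlightNo, Gate, Origin, PilotID}.
R1 is contained in that closure, so R1 ∩ R2 --> R1 holds and the join is lossless.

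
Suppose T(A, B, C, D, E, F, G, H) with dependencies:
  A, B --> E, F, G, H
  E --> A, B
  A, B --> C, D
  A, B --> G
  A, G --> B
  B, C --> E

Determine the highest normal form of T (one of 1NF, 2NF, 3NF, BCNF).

BCNF

Candidate keys: {A, B}, {A, G}, {B, C}, {E}. Prime attributes: {A, B, C, E, G}.
Each dependency's left side is a superkey — BCNF holds.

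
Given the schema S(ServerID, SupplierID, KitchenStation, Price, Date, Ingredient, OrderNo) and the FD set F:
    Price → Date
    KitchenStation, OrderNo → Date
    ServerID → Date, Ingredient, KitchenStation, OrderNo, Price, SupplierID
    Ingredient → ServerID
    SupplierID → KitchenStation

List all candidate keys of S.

{Ingredient}, {ServerID}

{Ingredient}⁺ = {Date, Ingredient, KitchenStation, OrderNo, Price, ServerID, SupplierID}, which is every attribute, so {Ingredient} is a candidate key.
{ServerID}⁺ = {Date, Ingredient, KitchenStation, OrderNo, Price, ServerID, SupplierID}, which is every attribute, so {ServerID} is a candidate key.
No proper subset of any of these is a key, and no other minimal superkey exists.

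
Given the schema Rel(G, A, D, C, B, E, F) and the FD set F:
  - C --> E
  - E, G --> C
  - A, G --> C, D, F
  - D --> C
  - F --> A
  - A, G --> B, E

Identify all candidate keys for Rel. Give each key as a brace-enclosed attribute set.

No FD produces {G}, so it must be in every candidate key.
Closure of {A, G} is {A, B, C, D, E, F, G}, the whole schema; {A, G} is a candidate key.
Closure of {F, G} is {A, B, C, D, E, F, G}, the whole schema; {F, G} is a candidate key.
These are minimal and exhaustive — every other superkey contains one of them.

{A, G}, {F, G}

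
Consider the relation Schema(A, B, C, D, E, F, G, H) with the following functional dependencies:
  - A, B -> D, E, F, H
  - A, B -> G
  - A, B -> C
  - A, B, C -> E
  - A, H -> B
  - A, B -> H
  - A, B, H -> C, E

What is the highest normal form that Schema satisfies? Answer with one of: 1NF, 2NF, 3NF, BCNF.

BCNF

Candidate keys: {A, B}, {A, H}. Prime attributes: {A, B, H}.
Every FD has a superkey on the left, so the relation is in BCNF.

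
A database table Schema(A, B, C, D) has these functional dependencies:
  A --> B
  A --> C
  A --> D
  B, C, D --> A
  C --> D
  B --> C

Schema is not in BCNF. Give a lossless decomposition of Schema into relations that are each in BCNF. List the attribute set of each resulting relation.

{A, B, C}; {C, D}

Candidate keys of the original relation: {A}, {B}.
{A, B, C, D}: {C} determines {C, D} here but is not a superkey — split on C --> D, giving {C, D} and {A, B, C}.
{C, D} has no BCNF violation.
{A, B, C} has no BCNF violation.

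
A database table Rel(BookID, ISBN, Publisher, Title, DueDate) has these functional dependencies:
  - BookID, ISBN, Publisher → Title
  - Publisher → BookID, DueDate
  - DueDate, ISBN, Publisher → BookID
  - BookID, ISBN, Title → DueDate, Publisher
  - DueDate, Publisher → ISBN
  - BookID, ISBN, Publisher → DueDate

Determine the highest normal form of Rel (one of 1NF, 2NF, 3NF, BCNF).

BCNF

Candidate keys: {BookID, ISBN, Title}, {Publisher}. Prime attributes: {BookID, ISBN, Publisher, Title}.
The left-hand side of every FD is a superkey, so BCNF is satisfied.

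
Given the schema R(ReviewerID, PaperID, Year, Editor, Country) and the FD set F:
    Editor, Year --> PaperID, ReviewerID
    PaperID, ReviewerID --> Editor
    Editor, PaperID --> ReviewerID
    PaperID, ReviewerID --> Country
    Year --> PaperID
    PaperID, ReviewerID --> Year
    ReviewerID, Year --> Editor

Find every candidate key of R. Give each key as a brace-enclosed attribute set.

{Editor, PaperID}, {Editor, Year}, {PaperID, ReviewerID}, {ReviewerID, Year}

{Editor, PaperID} is a candidate key since {Editor, PaperID}⁺ = {Country, Editor, PaperID, ReviewerID, Year} covers every attribute.
{Editor, Year} is a candidate key since {Editor, Year}⁺ = {Country, Editor, PaperID, ReviewerID, Year} covers every attribute.
{PaperID, ReviewerID} is a candidate key since {PaperID, ReviewerID}⁺ = {Country, Editor, PaperID, ReviewerID, Year} covers every attribute.
{ReviewerID, Year} is a candidate key since {ReviewerID, Year}⁺ = {Country, Editor, PaperID, ReviewerID, Year} covers every attribute.
These are minimal and exhaustive — every other superkey contains one of them.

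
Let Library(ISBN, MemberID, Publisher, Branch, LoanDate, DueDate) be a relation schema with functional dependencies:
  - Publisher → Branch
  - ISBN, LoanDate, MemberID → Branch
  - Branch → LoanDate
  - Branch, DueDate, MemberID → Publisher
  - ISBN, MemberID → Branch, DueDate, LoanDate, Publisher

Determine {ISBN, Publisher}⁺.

Start with {ISBN, Publisher}.
Publisher → Branch applies; add {Branch} → now {Branch, ISBN, Publisher}.
Branch → LoanDate applies; add {LoanDate} → now {Branch, ISBN, LoanDate, Publisher}.
No further FD applies.

{Branch, ISBN, LoanDate, Publisher}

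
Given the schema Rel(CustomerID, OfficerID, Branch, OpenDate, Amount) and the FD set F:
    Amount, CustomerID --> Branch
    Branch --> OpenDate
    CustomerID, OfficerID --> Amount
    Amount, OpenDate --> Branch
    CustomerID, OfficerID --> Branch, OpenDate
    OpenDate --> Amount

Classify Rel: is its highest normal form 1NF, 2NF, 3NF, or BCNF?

Candidate key: {CustomerID, OfficerID}. Prime attributes: {CustomerID, OfficerID}.
Amount, CustomerID --> Branch: {Amount, CustomerID}⁺ = {Amount, Branch, CustomerID, OpenDate}, which is not all of the attributes, so the left side is not a superkey — BCNF is violated.
Amount, CustomerID --> Branch has non-prime {Branch} on the right and a non-superkey on the left, so 3NF fails.
No non-prime attribute depends on a proper subset of any candidate key, so 2NF holds.

2NF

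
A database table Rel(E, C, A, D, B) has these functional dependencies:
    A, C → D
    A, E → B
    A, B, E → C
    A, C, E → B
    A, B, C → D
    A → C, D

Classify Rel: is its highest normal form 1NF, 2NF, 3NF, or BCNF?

Candidate key: {A, E}. Prime attributes: {A, E}.
A, C → D: {A, C}⁺ = {A, C, D}, which is not all of the attributes, so the left side is not a superkey — BCNF is violated.
Because {D} is non-prime and the left side of A, C → D is not a superkey, the relation is not in 3NF.
{A} is a proper subset of the key {A, E}, and {A}⁺ contains the non-prime attributes {C, D} — a partial dependency, so 2NF is violated.

1NF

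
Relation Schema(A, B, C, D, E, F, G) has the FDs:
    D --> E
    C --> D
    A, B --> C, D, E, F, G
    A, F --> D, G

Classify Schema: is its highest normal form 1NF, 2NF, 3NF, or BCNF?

2NF

Candidate key: {A, B}. Prime attributes: {A, B}.
For D --> E we have {D}⁺ = {D, E}; {D} is not a superkey, so BCNF fails.
Because {E} is non-prime and the left side of D --> E is not a superkey, the relation is not in 3NF.
No non-prime attribute depends on a proper subset of any candidate key, so 2NF holds.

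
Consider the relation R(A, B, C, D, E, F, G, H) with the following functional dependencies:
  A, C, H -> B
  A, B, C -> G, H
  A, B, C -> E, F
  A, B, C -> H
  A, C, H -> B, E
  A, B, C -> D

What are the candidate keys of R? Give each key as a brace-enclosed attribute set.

{A, B, C}, {A, C, H}

Attributes never on any right-hand side: {A, C} — every candidate key must contain all of them.
Closure of {A, B, C} is {A, B, C, D, E, F, G, H}, the whole schema; {A, B, C} is a candidate key.
Closure of {A, C, H} is {A, B, C, D, E, F, G, H}, the whole schema; {A, C, H} is a candidate key.
These are minimal and exhaustive — every other superkey contains one of them.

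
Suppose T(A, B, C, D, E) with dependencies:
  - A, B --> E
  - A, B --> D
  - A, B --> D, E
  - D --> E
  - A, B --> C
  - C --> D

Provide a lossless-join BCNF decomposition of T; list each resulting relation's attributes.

{A, B, C}; {C, D}; {D, E}

Candidate key of the original relation: {A, B}.
In {A, B, C, D, E}, {D} is not a superkey ({D}⁺ restricted to this set is {D, E}), so split on D --> E into {D, E} and {A, B, C, D}.
{D, E} is in BCNF.
In {A, B, C, D}, {C} is not a superkey ({C}⁺ restricted to this set is {C, D}), so split on C --> D into {C, D} and {A, B, C}.
{C, D} is in BCNF.
{A, B, C} is in BCNF.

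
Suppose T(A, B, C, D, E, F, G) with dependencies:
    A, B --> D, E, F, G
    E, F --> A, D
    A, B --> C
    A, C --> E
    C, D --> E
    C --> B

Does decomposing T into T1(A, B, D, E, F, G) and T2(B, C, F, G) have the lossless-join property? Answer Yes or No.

T1 ∩ T2 = {B, F, G}; its closure under F is {B, F, G}.
T1 ⊄ {B, F, G} and T2 ⊄ {B, F, G}, so the split is lossy.

No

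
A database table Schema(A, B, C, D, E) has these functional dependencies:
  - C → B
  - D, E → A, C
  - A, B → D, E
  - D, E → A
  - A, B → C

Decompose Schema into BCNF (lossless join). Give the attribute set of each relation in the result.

Candidate keys of the original relation: {A, B}, {A, C}, {D, E}.
Within {A, B, C, D, E}: {C}⁺ ∩ {A, B, C, D, E} = {B, C}, not the whole set, so C → B violates BCNF; decompose into {B, C} and {A, C, D, E}.
{B, C} is in BCNF.
{A, C, D, E} is in BCNF.

{A, C, D, E}; {B, C}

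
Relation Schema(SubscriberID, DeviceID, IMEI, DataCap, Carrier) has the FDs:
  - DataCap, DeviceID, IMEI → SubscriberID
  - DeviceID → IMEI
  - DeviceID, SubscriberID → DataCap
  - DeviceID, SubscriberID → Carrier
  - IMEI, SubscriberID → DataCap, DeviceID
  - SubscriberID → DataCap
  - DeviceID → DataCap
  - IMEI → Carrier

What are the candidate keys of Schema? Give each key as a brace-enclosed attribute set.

{DeviceID}, {IMEI, SubscriberID}

{DeviceID}⁺ = {Carrier, DataCap, DeviceID, IMEI, SubscriberID}, which is every attribute, so {DeviceID} is a candidate key.
{IMEI, SubscriberID}⁺ = {Carrier, DataCap, DeviceID, IMEI, SubscriberID}, which is every attribute, so {IMEI, SubscriberID} is a candidate key.
Any other superkey properly contains one of these, so there are no further candidate keys.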